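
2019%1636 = 383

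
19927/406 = 19927/406= 49.08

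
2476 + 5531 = 8007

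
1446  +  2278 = 3724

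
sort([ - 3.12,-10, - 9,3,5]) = [ - 10, - 9, - 3.12, 3,5]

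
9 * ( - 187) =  - 1683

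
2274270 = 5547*410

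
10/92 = 5/46 =0.11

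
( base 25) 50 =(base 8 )175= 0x7d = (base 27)4h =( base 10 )125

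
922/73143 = 922/73143 = 0.01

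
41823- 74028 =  - 32205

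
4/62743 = 4/62743 = 0.00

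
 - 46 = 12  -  58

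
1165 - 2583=- 1418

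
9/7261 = 9/7261= 0.00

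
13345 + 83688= 97033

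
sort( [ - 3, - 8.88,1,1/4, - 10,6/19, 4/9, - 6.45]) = [-10, - 8.88,  -  6.45, - 3,1/4,6/19, 4/9, 1] 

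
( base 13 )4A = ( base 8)76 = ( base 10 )62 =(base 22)2i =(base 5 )222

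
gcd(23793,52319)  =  1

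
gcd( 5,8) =1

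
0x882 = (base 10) 2178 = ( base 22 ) 4b0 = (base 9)2880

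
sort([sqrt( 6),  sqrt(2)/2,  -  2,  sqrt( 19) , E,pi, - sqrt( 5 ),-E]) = [ - E, - sqrt( 5) , - 2,sqrt(2)/2,sqrt(6), E,pi,sqrt (19 )]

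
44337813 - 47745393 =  - 3407580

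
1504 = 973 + 531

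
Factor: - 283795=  - 5^1*211^1*269^1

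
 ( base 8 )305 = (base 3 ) 21022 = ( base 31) 6B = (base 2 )11000101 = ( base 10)197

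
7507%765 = 622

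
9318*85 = 792030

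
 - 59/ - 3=19 + 2/3=19.67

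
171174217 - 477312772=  - 306138555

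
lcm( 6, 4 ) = 12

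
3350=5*670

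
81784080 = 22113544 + 59670536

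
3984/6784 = 249/424 = 0.59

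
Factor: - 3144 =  - 2^3*3^1*131^1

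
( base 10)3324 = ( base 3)11120010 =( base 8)6374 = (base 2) 110011111100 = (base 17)B89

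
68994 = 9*7666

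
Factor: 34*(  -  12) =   -  408 = - 2^3*3^1*17^1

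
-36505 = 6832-43337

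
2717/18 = 150 + 17/18  =  150.94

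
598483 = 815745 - 217262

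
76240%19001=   236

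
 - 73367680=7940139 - 81307819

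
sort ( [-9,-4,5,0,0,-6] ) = [ - 9,-6 , - 4,0, 0,5 ] 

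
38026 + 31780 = 69806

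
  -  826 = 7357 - 8183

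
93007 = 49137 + 43870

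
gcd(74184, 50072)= 88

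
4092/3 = 1364 = 1364.00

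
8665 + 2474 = 11139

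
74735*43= 3213605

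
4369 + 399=4768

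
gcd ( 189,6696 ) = 27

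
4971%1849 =1273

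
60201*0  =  0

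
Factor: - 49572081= - 3^4*13^1*179^1*263^1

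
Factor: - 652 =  - 2^2 * 163^1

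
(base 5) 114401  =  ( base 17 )F0G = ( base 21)9i4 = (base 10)4351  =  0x10FF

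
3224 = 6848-3624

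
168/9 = 18 + 2/3= 18.67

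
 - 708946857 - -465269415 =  - 243677442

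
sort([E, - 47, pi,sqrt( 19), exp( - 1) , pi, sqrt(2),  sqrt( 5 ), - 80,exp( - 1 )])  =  [ - 80,-47, exp( - 1 ), exp ( - 1) , sqrt(2),  sqrt( 5 ) , E,pi , pi,  sqrt(19) ]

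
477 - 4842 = -4365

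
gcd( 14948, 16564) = 404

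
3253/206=15 + 163/206 = 15.79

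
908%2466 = 908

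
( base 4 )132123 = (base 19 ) 579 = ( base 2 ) 11110011011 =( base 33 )1q0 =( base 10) 1947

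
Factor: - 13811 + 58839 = 45028 = 2^2*11257^1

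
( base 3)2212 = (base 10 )77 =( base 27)2N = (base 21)3e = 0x4D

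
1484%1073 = 411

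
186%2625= 186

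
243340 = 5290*46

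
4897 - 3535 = 1362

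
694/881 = 694/881 = 0.79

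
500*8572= 4286000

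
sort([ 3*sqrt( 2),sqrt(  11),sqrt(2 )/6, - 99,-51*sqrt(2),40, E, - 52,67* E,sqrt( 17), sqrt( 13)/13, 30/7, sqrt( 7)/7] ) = [-99, -51*sqrt( 2), - 52  ,  sqrt(2 )/6,sqrt(13) /13,sqrt( 7) /7, E,sqrt( 11), sqrt( 17), 3 * sqrt( 2 ) , 30/7, 40,67* E ] 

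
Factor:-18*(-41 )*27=2^1*3^5*41^1 =19926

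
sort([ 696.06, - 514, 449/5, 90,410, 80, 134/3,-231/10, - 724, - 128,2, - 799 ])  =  [-799, - 724, - 514, - 128, - 231/10,2,134/3, 80,  449/5, 90 , 410, 696.06]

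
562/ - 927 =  - 1 + 365/927= - 0.61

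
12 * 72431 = 869172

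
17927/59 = 17927/59 = 303.85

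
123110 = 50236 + 72874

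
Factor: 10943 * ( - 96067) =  - 17^1*31^1 *353^1*5651^1 = -1051261181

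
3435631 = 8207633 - 4772002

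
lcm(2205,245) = 2205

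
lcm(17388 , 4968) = 34776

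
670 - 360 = 310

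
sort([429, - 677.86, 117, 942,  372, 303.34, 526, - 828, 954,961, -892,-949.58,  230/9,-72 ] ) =[ - 949.58, - 892, - 828, - 677.86, - 72,230/9, 117, 303.34, 372,429,526,942,954,961]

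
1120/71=15 + 55/71 = 15.77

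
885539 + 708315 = 1593854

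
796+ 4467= 5263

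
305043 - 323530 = - 18487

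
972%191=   17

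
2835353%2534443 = 300910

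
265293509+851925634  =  1117219143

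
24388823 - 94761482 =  - 70372659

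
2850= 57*50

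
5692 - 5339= 353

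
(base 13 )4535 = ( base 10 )9677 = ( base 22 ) JLJ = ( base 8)22715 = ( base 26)e85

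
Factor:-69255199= - 13^1 * 5327323^1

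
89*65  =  5785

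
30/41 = 30/41  =  0.73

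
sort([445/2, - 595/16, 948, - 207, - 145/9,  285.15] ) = [ - 207, - 595/16, - 145/9, 445/2, 285.15,948] 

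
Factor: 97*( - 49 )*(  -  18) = 85554 = 2^1 * 3^2*7^2*97^1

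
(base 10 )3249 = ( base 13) 162C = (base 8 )6261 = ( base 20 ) 829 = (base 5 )100444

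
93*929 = 86397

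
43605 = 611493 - 567888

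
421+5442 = 5863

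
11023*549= 6051627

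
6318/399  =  2106/133 = 15.83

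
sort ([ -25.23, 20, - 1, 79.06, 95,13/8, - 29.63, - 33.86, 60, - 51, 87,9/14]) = [ - 51,- 33.86, - 29.63, - 25.23, - 1,  9/14,13/8, 20,  60, 79.06, 87 , 95]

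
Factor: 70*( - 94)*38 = -250040  =  -2^3*5^1 * 7^1*19^1*47^1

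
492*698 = 343416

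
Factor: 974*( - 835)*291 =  - 236667390 =- 2^1*3^1* 5^1*97^1*167^1*487^1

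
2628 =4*657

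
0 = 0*197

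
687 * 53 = 36411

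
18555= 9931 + 8624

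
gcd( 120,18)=6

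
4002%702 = 492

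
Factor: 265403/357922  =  2^(-1)*19^( - 1 )*9419^( - 1)*265403^1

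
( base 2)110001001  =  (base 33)BU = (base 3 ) 112120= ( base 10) 393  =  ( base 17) 162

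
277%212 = 65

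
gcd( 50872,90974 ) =2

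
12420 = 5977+6443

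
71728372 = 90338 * 794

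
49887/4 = 49887/4 = 12471.75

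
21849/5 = 4369 + 4/5 = 4369.80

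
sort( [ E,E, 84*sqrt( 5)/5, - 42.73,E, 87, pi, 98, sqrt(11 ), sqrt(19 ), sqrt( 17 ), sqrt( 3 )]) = [ - 42.73,sqrt(3),E , E,E,pi, sqrt( 11 ), sqrt(17), sqrt( 19),84 * sqrt(5)/5, 87,98]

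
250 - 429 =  - 179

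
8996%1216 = 484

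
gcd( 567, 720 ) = 9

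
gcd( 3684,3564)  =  12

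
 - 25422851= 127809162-153232013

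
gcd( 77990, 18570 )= 10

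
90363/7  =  12909= 12909.00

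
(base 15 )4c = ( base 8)110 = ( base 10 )72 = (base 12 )60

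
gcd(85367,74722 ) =1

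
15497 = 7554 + 7943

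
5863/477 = 5863/477 = 12.29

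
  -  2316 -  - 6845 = 4529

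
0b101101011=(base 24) F3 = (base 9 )443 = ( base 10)363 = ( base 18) 123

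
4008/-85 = -48+72/85 = - 47.15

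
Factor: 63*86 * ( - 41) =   -  2^1*3^2*7^1*41^1*43^1 = - 222138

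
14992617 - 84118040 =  - 69125423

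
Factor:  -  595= - 5^1*7^1*17^1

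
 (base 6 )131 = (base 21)2d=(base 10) 55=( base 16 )37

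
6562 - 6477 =85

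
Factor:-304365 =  - 3^1*5^1*103^1*197^1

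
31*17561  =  544391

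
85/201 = 85/201  =  0.42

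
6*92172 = 553032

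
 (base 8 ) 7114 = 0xe4c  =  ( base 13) 1887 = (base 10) 3660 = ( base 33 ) 3bu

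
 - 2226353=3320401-5546754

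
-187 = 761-948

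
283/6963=283/6963 = 0.04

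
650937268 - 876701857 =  - 225764589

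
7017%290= 57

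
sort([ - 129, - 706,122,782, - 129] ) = [ - 706,-129, - 129, 122,782 ]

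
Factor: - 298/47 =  - 2^1*47^ (-1) * 149^1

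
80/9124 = 20/2281= 0.01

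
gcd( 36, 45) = 9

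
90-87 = 3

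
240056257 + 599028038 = 839084295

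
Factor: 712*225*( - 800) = -128160000= - 2^8*3^2*5^4*89^1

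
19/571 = 19/571 = 0.03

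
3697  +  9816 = 13513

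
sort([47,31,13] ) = [ 13 , 31,47 ] 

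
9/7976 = 9/7976 = 0.00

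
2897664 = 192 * 15092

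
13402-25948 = -12546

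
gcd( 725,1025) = 25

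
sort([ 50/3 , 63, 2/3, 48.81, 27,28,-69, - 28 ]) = [-69,-28,2/3,50/3,  27, 28,48.81,63]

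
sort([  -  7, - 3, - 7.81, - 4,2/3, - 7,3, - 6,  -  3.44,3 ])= [ - 7.81, - 7 , - 7, - 6, - 4,-3.44,-3, 2/3,3,3] 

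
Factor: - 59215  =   - 5^1*13^1*911^1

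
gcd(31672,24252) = 4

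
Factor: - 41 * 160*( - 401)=2630560=2^5* 5^1*41^1*401^1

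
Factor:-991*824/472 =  - 59^(- 1 )*103^1*991^1= - 102073/59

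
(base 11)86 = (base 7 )163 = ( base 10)94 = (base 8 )136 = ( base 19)4I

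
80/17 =4 + 12/17=   4.71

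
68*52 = 3536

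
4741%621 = 394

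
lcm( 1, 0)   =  0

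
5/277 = 5/277  =  0.02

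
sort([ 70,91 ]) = [ 70,91]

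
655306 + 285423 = 940729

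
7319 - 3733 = 3586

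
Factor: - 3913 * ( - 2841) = 11116833 = 3^1*7^1*13^1*43^1*947^1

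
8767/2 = 4383 + 1/2=4383.50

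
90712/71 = 90712/71 = 1277.63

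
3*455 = 1365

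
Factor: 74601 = 3^5*307^1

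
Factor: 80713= 80713^1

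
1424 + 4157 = 5581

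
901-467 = 434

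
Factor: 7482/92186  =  3741/46093 = 3^1*29^1*43^1 * 46093^( - 1 ) 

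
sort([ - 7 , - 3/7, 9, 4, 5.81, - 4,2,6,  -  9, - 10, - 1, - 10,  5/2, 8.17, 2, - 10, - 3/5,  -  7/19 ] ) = [  -  10, -10 , - 10, - 9, - 7, - 4, - 1, - 3/5, - 3/7, - 7/19,2,  2, 5/2, 4, 5.81,6, 8.17, 9]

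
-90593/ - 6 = 15098 +5/6 = 15098.83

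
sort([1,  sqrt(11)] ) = [ 1,sqrt( 11)] 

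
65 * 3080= 200200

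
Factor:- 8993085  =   -3^1*5^1*17^1*35267^1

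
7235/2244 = 7235/2244 =3.22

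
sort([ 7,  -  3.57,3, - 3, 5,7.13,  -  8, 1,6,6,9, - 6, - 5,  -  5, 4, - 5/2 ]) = [ - 8,-6, - 5, - 5,  -  3.57,- 3 ,-5/2,1,3, 4, 5,6,6,7, 7.13,9 ]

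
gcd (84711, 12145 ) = 1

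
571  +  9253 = 9824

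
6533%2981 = 571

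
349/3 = 349/3 = 116.33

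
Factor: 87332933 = 2657^1*32869^1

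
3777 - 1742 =2035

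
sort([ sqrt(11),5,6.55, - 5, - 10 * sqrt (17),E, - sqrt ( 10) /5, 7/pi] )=[-10*sqrt( 17),-5,-sqrt( 10) /5,  7/pi,E, sqrt ( 11),5,6.55]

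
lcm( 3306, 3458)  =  300846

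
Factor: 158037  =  3^1*11^1*4789^1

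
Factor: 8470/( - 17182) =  - 5^1*7^1*71^ ( - 1) = - 35/71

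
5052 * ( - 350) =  - 1768200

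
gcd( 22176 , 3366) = 198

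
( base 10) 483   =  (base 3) 122220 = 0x1E3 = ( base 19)168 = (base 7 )1260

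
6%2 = 0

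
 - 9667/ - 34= 9667/34 = 284.32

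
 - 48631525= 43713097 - 92344622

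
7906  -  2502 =5404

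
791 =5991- 5200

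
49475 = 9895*5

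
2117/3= 2117/3  =  705.67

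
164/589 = 164/589 = 0.28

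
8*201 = 1608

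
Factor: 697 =17^1*41^1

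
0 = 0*39050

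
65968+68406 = 134374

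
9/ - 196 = -1 + 187/196   =  -0.05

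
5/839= 5/839=0.01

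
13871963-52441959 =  - 38569996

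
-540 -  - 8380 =7840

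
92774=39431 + 53343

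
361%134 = 93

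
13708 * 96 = 1315968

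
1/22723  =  1/22723= 0.00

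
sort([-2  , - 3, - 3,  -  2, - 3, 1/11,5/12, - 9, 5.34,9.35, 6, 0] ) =[ - 9 , - 3, - 3, - 3 , -2, - 2, 0,1/11, 5/12, 5.34, 6, 9.35]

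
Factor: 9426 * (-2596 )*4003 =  - 2^3*3^1*11^1*59^1*1571^1*4003^1 = - 97952993688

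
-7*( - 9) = 63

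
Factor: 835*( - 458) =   -  382430= -2^1*5^1*167^1*229^1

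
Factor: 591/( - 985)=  - 3/5 = -3^1 * 5^(  -  1 )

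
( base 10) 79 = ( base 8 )117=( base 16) 4f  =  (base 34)2B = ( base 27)2P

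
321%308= 13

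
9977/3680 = 9977/3680 = 2.71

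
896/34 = 448/17= 26.35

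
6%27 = 6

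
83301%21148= 19857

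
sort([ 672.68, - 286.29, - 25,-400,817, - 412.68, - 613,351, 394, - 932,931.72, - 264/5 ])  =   [ - 932, - 613, - 412.68, - 400,  -  286.29, - 264/5 , - 25,  351, 394, 672.68,817,931.72]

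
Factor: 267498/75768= 579/164  =  2^(-2) * 3^1*41^( - 1)*193^1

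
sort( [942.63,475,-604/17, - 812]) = [ - 812, - 604/17,475,  942.63]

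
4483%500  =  483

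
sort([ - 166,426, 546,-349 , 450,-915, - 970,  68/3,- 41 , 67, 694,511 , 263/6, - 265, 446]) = [-970, -915,  -  349 , - 265, - 166, - 41,  68/3 , 263/6,  67, 426, 446 , 450, 511,546,694]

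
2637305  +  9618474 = 12255779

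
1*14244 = 14244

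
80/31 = 2 + 18/31= 2.58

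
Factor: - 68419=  - 13^1*19^1*277^1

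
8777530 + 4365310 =13142840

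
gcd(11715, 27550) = 5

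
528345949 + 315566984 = 843912933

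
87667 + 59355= 147022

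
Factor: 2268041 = 61^1*37181^1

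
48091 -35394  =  12697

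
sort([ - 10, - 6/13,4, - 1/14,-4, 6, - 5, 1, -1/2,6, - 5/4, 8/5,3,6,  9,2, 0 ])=[ - 10, - 5, - 4, - 5/4, - 1/2,-6/13,-1/14,0,1,8/5,2,3, 4,6,6,6,9]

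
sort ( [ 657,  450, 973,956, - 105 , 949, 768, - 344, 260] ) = [ - 344, - 105, 260,  450, 657, 768,949,956, 973 ] 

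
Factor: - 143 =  -11^1*13^1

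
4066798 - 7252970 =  - 3186172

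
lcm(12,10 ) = 60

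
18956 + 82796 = 101752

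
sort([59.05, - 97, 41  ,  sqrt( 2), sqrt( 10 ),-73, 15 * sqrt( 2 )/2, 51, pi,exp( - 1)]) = [ - 97 ,- 73,exp(-1 ), sqrt(2 ),pi,sqrt( 10 ), 15 *sqrt( 2 ) /2, 41, 51,  59.05]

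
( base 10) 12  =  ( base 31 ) C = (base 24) C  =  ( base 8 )14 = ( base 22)c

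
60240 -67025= - 6785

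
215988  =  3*71996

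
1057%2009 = 1057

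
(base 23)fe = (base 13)218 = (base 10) 359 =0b101100111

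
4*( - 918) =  - 3672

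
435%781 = 435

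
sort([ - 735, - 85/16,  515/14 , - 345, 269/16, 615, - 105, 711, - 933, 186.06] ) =[ - 933, - 735, - 345,-105, - 85/16 , 269/16, 515/14, 186.06,615,711]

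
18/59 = 18/59  =  0.31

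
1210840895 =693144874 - -517696021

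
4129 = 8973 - 4844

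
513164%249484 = 14196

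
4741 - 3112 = 1629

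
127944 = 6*21324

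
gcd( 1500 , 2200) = 100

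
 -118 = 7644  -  7762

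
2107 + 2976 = 5083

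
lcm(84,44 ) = 924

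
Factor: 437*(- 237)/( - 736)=4503/32  =  2^(-5)  *3^1  *  19^1*79^1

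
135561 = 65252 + 70309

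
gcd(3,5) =1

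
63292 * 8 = 506336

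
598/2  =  299 = 299.00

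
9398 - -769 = 10167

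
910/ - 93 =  - 10  +  20/93  =  - 9.78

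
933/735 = 311/245 = 1.27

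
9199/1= 9199 = 9199.00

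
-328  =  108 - 436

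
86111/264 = 86111/264=326.18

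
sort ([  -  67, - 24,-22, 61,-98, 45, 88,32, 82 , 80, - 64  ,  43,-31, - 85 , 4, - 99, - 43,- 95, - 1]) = [-99, - 98, -95, - 85 , - 67,-64, - 43, - 31, - 24, - 22, - 1, 4, 32, 43,45,61,80, 82,88]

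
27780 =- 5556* ( -5)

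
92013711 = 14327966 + 77685745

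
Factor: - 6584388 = - 2^2 * 3^1*193^1*2843^1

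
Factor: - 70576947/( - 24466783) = 3^3*7^1*11^( - 1 )*151^1*353^( - 1 )*2473^1*6301^( - 1)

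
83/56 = 1 + 27/56 = 1.48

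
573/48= 11+15/16  =  11.94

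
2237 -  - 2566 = 4803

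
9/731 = 9/731 = 0.01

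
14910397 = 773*19289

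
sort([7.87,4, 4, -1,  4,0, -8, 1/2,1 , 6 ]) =[ - 8, -1,0,1/2, 1,4, 4,4,6 , 7.87] 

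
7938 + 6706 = 14644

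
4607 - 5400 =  - 793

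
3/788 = 3/788 = 0.00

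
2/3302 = 1/1651 = 0.00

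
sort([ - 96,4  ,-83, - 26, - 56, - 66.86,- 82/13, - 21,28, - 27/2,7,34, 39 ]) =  [ - 96, -83, - 66.86, - 56, - 26, - 21, - 27/2, - 82/13, 4,7,28, 34, 39 ] 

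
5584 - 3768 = 1816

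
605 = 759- 154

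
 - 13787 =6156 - 19943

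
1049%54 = 23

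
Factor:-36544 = -2^6*571^1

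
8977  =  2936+6041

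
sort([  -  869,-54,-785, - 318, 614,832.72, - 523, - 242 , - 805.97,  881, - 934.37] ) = [ - 934.37, - 869 ,- 805.97, - 785,-523,-318,  -  242 , - 54,  614, 832.72,  881] 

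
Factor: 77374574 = 2^1*19^2 * 31^1*3457^1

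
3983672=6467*616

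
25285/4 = 6321 + 1/4 = 6321.25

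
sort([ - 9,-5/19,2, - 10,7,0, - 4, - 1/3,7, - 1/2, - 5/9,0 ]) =[- 10, - 9, - 4,-5/9, - 1/2 ,- 1/3, - 5/19, 0,0,2,7,7 ] 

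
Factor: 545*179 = 5^1*109^1 * 179^1= 97555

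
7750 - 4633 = 3117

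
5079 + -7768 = -2689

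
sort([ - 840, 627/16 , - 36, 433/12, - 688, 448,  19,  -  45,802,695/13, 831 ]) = [ - 840,-688, - 45 , - 36, 19, 433/12,627/16, 695/13,448,802,831]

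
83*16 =1328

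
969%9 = 6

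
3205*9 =28845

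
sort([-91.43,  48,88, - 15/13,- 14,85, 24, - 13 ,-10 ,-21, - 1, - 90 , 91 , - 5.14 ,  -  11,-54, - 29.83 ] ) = [ - 91.43, -90, - 54, - 29.83, - 21, - 14,- 13, - 11, - 10, - 5.14, - 15/13, - 1, 24,48, 85, 88,91]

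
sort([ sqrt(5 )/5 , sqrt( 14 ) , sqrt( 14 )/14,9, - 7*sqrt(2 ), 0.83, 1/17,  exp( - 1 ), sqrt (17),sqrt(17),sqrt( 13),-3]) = [  -  7*sqrt(2), - 3,  1/17,sqrt(14 )/14,exp(-1 ) , sqrt(5 )/5, 0.83,sqrt(13) , sqrt(14),sqrt(17), sqrt (17) , 9]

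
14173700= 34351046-20177346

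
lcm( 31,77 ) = 2387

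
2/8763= 2/8763 = 0.00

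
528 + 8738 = 9266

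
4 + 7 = 11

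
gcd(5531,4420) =1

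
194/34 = 5 + 12/17 =5.71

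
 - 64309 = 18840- 83149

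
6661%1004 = 637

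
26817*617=16546089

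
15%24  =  15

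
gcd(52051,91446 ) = 1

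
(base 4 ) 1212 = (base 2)1100110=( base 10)102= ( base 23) 4A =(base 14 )74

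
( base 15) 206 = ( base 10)456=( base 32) e8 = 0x1C8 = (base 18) 176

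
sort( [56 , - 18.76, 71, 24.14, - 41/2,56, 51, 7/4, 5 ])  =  [  -  41/2, -18.76,7/4,  5,24.14, 51, 56, 56, 71] 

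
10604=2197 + 8407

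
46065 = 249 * 185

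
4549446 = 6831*666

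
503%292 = 211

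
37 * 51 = 1887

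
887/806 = 887/806 = 1.10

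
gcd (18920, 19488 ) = 8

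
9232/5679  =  1+3553/5679 = 1.63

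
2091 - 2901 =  - 810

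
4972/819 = 6+58/819 = 6.07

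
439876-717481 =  - 277605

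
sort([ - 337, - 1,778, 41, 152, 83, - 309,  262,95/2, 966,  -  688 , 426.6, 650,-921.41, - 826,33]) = [ - 921.41, -826, - 688, - 337, - 309 ,-1, 33,41, 95/2,83,152, 262,426.6, 650, 778, 966 ]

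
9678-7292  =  2386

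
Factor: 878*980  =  2^3 * 5^1*7^2 *439^1 =860440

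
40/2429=40/2429 =0.02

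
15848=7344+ 8504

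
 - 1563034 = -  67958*23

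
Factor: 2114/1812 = 7/6 = 2^( - 1) * 3^( - 1 ) * 7^1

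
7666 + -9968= - 2302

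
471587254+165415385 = 637002639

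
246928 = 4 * 61732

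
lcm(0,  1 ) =0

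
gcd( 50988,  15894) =6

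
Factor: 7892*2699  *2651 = 56467646708= 2^2*11^1*241^1 * 1973^1*2699^1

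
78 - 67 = 11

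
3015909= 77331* 39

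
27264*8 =218112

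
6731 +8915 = 15646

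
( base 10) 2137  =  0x859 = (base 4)201121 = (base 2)100001011001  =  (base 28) 2k9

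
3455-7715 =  - 4260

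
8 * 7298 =58384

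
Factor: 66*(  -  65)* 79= - 2^1*3^1 * 5^1*11^1 * 13^1*79^1  =  - 338910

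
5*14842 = 74210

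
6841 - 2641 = 4200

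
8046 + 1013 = 9059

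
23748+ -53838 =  - 30090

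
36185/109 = 36185/109 = 331.97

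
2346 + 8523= 10869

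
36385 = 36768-383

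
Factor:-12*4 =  - 2^4*3^1 = -48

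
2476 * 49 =121324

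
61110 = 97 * 630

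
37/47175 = 1/1275 = 0.00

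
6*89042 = 534252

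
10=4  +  6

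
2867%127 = 73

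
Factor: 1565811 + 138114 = 1703925=3^2*5^2 * 7573^1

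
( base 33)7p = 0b100000000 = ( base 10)256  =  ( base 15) 121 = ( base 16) 100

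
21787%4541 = 3623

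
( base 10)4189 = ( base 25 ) 6he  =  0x105D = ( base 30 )4JJ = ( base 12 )2511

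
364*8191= 2981524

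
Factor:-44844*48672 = -2^7*3^3*13^2*37^1*101^1 = -2182647168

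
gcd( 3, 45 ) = 3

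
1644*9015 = 14820660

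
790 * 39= 30810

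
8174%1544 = 454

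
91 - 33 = 58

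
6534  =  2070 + 4464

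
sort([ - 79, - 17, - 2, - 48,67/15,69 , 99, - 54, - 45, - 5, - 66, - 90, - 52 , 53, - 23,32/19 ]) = [ - 90, - 79, - 66, - 54,- 52, - 48, - 45, - 23, - 17,  -  5, - 2 , 32/19,67/15,53, 69 , 99 ] 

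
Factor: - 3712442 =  - 2^1 *1856221^1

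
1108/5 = 221+3/5 = 221.60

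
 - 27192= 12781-39973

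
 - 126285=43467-169752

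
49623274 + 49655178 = 99278452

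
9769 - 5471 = 4298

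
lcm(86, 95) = 8170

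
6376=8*797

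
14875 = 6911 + 7964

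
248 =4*62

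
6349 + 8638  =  14987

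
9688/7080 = 1 + 326/885 = 1.37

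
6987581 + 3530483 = 10518064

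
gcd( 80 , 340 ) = 20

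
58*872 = 50576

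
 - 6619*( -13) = 86047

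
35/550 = 7/110 = 0.06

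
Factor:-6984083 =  - 31^1*  37^1*6089^1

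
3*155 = 465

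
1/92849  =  1/92849 = 0.00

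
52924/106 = 499 + 15/53 =499.28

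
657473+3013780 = 3671253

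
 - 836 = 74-910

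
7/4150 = 7/4150 = 0.00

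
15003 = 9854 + 5149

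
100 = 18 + 82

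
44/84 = 11/21 = 0.52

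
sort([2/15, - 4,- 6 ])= [-6, -4, 2/15]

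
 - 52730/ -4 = 13182+1/2  =  13182.50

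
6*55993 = 335958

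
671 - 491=180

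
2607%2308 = 299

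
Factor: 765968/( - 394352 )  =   - 977/503 = - 503^( - 1 )*977^1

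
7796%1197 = 614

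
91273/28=13039/4= 3259.75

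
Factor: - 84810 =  - 2^1*3^1 * 5^1*11^1 * 257^1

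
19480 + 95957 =115437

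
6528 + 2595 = 9123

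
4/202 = 2/101  =  0.02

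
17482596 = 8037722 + 9444874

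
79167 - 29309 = 49858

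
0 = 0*2811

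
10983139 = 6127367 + 4855772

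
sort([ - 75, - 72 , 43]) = [ - 75,  -  72, 43]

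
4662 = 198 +4464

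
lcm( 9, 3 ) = 9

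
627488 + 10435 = 637923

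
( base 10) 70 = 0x46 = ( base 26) 2i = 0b1000110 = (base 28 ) 2e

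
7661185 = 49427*155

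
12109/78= 12109/78 = 155.24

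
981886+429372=1411258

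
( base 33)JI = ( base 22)177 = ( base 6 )2553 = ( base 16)285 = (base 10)645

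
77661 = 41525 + 36136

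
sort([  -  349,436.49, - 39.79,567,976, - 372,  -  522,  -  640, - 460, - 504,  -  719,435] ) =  [-719, -640,-522, - 504,-460, - 372, - 349,-39.79,435, 436.49 , 567,976 ] 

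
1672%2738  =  1672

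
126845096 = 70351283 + 56493813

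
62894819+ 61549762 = 124444581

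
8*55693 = 445544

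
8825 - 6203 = 2622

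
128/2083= 128/2083 = 0.06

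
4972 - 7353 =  - 2381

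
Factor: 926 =2^1*  463^1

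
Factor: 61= 61^1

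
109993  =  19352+90641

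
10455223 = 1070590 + 9384633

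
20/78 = 10/39 = 0.26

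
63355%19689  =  4288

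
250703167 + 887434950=1138138117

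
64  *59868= 3831552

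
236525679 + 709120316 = 945645995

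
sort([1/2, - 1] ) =[-1,1/2] 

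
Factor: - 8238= - 2^1* 3^1 * 1373^1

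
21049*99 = 2083851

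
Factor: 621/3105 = 5^( - 1) = 1/5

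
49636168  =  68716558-19080390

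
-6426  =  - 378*17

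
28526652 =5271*5412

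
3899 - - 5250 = 9149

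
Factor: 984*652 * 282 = 180922176= 2^6* 3^2 * 41^1*47^1 * 163^1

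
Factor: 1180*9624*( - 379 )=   -  2^5*3^1*5^1*59^1*379^1*401^1  =  - 4304045280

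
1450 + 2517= 3967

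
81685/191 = 427 + 128/191 = 427.67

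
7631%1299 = 1136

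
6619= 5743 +876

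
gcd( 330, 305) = 5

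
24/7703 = 24/7703= 0.00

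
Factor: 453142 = 2^1*226571^1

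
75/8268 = 25/2756 = 0.01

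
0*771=0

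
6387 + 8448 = 14835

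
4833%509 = 252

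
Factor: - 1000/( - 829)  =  2^3 * 5^3*829^(-1)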